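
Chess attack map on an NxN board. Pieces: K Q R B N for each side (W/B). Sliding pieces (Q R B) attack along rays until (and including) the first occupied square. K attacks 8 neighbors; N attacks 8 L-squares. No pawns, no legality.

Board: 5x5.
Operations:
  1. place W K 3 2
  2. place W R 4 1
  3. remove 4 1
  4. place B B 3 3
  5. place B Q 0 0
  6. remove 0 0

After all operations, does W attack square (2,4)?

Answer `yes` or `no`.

Answer: no

Derivation:
Op 1: place WK@(3,2)
Op 2: place WR@(4,1)
Op 3: remove (4,1)
Op 4: place BB@(3,3)
Op 5: place BQ@(0,0)
Op 6: remove (0,0)
Per-piece attacks for W:
  WK@(3,2): attacks (3,3) (3,1) (4,2) (2,2) (4,3) (4,1) (2,3) (2,1)
W attacks (2,4): no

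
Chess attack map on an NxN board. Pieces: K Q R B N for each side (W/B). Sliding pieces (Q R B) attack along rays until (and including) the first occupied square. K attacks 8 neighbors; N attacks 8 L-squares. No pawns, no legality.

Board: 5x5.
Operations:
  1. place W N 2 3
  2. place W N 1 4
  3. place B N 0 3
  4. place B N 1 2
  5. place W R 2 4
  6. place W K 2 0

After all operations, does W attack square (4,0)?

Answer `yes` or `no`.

Op 1: place WN@(2,3)
Op 2: place WN@(1,4)
Op 3: place BN@(0,3)
Op 4: place BN@(1,2)
Op 5: place WR@(2,4)
Op 6: place WK@(2,0)
Per-piece attacks for W:
  WN@(1,4): attacks (2,2) (3,3) (0,2)
  WK@(2,0): attacks (2,1) (3,0) (1,0) (3,1) (1,1)
  WN@(2,3): attacks (4,4) (0,4) (3,1) (4,2) (1,1) (0,2)
  WR@(2,4): attacks (2,3) (3,4) (4,4) (1,4) [ray(0,-1) blocked at (2,3); ray(-1,0) blocked at (1,4)]
W attacks (4,0): no

Answer: no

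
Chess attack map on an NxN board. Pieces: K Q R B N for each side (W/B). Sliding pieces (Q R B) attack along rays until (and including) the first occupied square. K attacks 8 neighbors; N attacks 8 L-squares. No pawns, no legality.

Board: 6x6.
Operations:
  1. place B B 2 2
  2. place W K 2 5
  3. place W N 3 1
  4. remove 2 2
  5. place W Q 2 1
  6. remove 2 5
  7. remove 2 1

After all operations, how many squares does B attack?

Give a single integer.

Answer: 0

Derivation:
Op 1: place BB@(2,2)
Op 2: place WK@(2,5)
Op 3: place WN@(3,1)
Op 4: remove (2,2)
Op 5: place WQ@(2,1)
Op 6: remove (2,5)
Op 7: remove (2,1)
Per-piece attacks for B:
Union (0 distinct): (none)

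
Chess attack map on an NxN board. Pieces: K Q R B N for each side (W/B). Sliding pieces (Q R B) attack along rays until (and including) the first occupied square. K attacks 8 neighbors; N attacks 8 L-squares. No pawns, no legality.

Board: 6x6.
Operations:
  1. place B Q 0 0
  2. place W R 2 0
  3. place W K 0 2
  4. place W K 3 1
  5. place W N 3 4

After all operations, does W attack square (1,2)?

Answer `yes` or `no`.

Answer: yes

Derivation:
Op 1: place BQ@(0,0)
Op 2: place WR@(2,0)
Op 3: place WK@(0,2)
Op 4: place WK@(3,1)
Op 5: place WN@(3,4)
Per-piece attacks for W:
  WK@(0,2): attacks (0,3) (0,1) (1,2) (1,3) (1,1)
  WR@(2,0): attacks (2,1) (2,2) (2,3) (2,4) (2,5) (3,0) (4,0) (5,0) (1,0) (0,0) [ray(-1,0) blocked at (0,0)]
  WK@(3,1): attacks (3,2) (3,0) (4,1) (2,1) (4,2) (4,0) (2,2) (2,0)
  WN@(3,4): attacks (5,5) (1,5) (4,2) (5,3) (2,2) (1,3)
W attacks (1,2): yes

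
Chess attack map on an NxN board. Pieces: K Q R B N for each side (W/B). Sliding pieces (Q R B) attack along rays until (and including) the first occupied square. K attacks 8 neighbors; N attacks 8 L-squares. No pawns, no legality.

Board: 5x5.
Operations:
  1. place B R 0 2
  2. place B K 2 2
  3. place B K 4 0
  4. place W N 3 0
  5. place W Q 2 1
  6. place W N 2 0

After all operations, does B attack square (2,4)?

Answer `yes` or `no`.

Answer: no

Derivation:
Op 1: place BR@(0,2)
Op 2: place BK@(2,2)
Op 3: place BK@(4,0)
Op 4: place WN@(3,0)
Op 5: place WQ@(2,1)
Op 6: place WN@(2,0)
Per-piece attacks for B:
  BR@(0,2): attacks (0,3) (0,4) (0,1) (0,0) (1,2) (2,2) [ray(1,0) blocked at (2,2)]
  BK@(2,2): attacks (2,3) (2,1) (3,2) (1,2) (3,3) (3,1) (1,3) (1,1)
  BK@(4,0): attacks (4,1) (3,0) (3,1)
B attacks (2,4): no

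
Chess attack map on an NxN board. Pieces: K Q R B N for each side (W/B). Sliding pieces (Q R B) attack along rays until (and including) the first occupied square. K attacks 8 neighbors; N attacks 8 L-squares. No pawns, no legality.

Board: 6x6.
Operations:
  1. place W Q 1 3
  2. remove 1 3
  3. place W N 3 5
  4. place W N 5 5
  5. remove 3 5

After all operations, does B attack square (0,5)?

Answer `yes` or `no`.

Answer: no

Derivation:
Op 1: place WQ@(1,3)
Op 2: remove (1,3)
Op 3: place WN@(3,5)
Op 4: place WN@(5,5)
Op 5: remove (3,5)
Per-piece attacks for B:
B attacks (0,5): no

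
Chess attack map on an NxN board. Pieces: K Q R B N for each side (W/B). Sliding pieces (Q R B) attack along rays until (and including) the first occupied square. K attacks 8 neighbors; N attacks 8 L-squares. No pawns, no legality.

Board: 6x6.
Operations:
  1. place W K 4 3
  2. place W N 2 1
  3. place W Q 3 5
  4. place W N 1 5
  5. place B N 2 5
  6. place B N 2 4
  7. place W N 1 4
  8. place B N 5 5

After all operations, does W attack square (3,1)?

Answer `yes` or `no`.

Answer: yes

Derivation:
Op 1: place WK@(4,3)
Op 2: place WN@(2,1)
Op 3: place WQ@(3,5)
Op 4: place WN@(1,5)
Op 5: place BN@(2,5)
Op 6: place BN@(2,4)
Op 7: place WN@(1,4)
Op 8: place BN@(5,5)
Per-piece attacks for W:
  WN@(1,4): attacks (3,5) (2,2) (3,3) (0,2)
  WN@(1,5): attacks (2,3) (3,4) (0,3)
  WN@(2,1): attacks (3,3) (4,2) (1,3) (0,2) (4,0) (0,0)
  WQ@(3,5): attacks (3,4) (3,3) (3,2) (3,1) (3,0) (4,5) (5,5) (2,5) (4,4) (5,3) (2,4) [ray(1,0) blocked at (5,5); ray(-1,0) blocked at (2,5); ray(-1,-1) blocked at (2,4)]
  WK@(4,3): attacks (4,4) (4,2) (5,3) (3,3) (5,4) (5,2) (3,4) (3,2)
W attacks (3,1): yes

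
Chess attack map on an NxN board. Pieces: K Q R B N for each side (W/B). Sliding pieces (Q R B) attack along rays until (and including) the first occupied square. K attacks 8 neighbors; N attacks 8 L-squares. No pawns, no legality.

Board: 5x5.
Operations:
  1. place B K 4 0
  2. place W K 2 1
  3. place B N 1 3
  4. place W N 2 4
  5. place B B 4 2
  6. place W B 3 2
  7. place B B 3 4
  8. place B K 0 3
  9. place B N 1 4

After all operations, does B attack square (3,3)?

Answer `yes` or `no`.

Op 1: place BK@(4,0)
Op 2: place WK@(2,1)
Op 3: place BN@(1,3)
Op 4: place WN@(2,4)
Op 5: place BB@(4,2)
Op 6: place WB@(3,2)
Op 7: place BB@(3,4)
Op 8: place BK@(0,3)
Op 9: place BN@(1,4)
Per-piece attacks for B:
  BK@(0,3): attacks (0,4) (0,2) (1,3) (1,4) (1,2)
  BN@(1,3): attacks (3,4) (2,1) (3,2) (0,1)
  BN@(1,4): attacks (2,2) (3,3) (0,2)
  BB@(3,4): attacks (4,3) (2,3) (1,2) (0,1)
  BK@(4,0): attacks (4,1) (3,0) (3,1)
  BB@(4,2): attacks (3,3) (2,4) (3,1) (2,0) [ray(-1,1) blocked at (2,4)]
B attacks (3,3): yes

Answer: yes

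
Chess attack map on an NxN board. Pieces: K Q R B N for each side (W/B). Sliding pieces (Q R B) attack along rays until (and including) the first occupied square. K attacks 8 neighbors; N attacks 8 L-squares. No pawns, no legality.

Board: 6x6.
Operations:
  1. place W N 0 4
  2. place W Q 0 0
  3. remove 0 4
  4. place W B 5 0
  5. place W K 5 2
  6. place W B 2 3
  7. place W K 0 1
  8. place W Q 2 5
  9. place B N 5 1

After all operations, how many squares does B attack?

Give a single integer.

Op 1: place WN@(0,4)
Op 2: place WQ@(0,0)
Op 3: remove (0,4)
Op 4: place WB@(5,0)
Op 5: place WK@(5,2)
Op 6: place WB@(2,3)
Op 7: place WK@(0,1)
Op 8: place WQ@(2,5)
Op 9: place BN@(5,1)
Per-piece attacks for B:
  BN@(5,1): attacks (4,3) (3,2) (3,0)
Union (3 distinct): (3,0) (3,2) (4,3)

Answer: 3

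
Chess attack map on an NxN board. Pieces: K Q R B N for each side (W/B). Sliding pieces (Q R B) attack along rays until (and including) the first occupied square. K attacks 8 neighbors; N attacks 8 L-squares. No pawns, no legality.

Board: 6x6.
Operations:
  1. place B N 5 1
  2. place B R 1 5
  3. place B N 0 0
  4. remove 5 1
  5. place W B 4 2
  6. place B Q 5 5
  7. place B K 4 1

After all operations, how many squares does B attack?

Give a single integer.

Op 1: place BN@(5,1)
Op 2: place BR@(1,5)
Op 3: place BN@(0,0)
Op 4: remove (5,1)
Op 5: place WB@(4,2)
Op 6: place BQ@(5,5)
Op 7: place BK@(4,1)
Per-piece attacks for B:
  BN@(0,0): attacks (1,2) (2,1)
  BR@(1,5): attacks (1,4) (1,3) (1,2) (1,1) (1,0) (2,5) (3,5) (4,5) (5,5) (0,5) [ray(1,0) blocked at (5,5)]
  BK@(4,1): attacks (4,2) (4,0) (5,1) (3,1) (5,2) (5,0) (3,2) (3,0)
  BQ@(5,5): attacks (5,4) (5,3) (5,2) (5,1) (5,0) (4,5) (3,5) (2,5) (1,5) (4,4) (3,3) (2,2) (1,1) (0,0) [ray(-1,0) blocked at (1,5); ray(-1,-1) blocked at (0,0)]
Union (26 distinct): (0,0) (0,5) (1,0) (1,1) (1,2) (1,3) (1,4) (1,5) (2,1) (2,2) (2,5) (3,0) (3,1) (3,2) (3,3) (3,5) (4,0) (4,2) (4,4) (4,5) (5,0) (5,1) (5,2) (5,3) (5,4) (5,5)

Answer: 26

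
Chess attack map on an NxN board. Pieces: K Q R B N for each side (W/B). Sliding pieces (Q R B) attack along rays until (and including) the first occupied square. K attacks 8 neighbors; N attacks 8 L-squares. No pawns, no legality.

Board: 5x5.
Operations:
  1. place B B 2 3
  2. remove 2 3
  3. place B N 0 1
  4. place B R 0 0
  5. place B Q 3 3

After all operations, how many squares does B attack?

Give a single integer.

Answer: 18

Derivation:
Op 1: place BB@(2,3)
Op 2: remove (2,3)
Op 3: place BN@(0,1)
Op 4: place BR@(0,0)
Op 5: place BQ@(3,3)
Per-piece attacks for B:
  BR@(0,0): attacks (0,1) (1,0) (2,0) (3,0) (4,0) [ray(0,1) blocked at (0,1)]
  BN@(0,1): attacks (1,3) (2,2) (2,0)
  BQ@(3,3): attacks (3,4) (3,2) (3,1) (3,0) (4,3) (2,3) (1,3) (0,3) (4,4) (4,2) (2,4) (2,2) (1,1) (0,0) [ray(-1,-1) blocked at (0,0)]
Union (18 distinct): (0,0) (0,1) (0,3) (1,0) (1,1) (1,3) (2,0) (2,2) (2,3) (2,4) (3,0) (3,1) (3,2) (3,4) (4,0) (4,2) (4,3) (4,4)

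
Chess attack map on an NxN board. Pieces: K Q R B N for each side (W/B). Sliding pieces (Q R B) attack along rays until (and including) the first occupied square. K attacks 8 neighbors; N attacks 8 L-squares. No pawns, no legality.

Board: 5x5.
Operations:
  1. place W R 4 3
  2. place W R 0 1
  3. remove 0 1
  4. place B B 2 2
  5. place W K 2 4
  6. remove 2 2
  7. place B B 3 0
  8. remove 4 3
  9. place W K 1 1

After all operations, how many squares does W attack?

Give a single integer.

Op 1: place WR@(4,3)
Op 2: place WR@(0,1)
Op 3: remove (0,1)
Op 4: place BB@(2,2)
Op 5: place WK@(2,4)
Op 6: remove (2,2)
Op 7: place BB@(3,0)
Op 8: remove (4,3)
Op 9: place WK@(1,1)
Per-piece attacks for W:
  WK@(1,1): attacks (1,2) (1,0) (2,1) (0,1) (2,2) (2,0) (0,2) (0,0)
  WK@(2,4): attacks (2,3) (3,4) (1,4) (3,3) (1,3)
Union (13 distinct): (0,0) (0,1) (0,2) (1,0) (1,2) (1,3) (1,4) (2,0) (2,1) (2,2) (2,3) (3,3) (3,4)

Answer: 13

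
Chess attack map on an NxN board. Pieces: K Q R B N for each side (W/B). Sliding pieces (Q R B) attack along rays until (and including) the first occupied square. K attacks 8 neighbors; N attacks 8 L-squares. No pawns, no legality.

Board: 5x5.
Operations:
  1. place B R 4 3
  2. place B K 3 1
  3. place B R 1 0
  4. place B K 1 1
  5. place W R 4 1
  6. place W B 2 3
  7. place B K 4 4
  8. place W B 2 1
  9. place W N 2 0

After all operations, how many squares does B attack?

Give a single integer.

Op 1: place BR@(4,3)
Op 2: place BK@(3,1)
Op 3: place BR@(1,0)
Op 4: place BK@(1,1)
Op 5: place WR@(4,1)
Op 6: place WB@(2,3)
Op 7: place BK@(4,4)
Op 8: place WB@(2,1)
Op 9: place WN@(2,0)
Per-piece attacks for B:
  BR@(1,0): attacks (1,1) (2,0) (0,0) [ray(0,1) blocked at (1,1); ray(1,0) blocked at (2,0)]
  BK@(1,1): attacks (1,2) (1,0) (2,1) (0,1) (2,2) (2,0) (0,2) (0,0)
  BK@(3,1): attacks (3,2) (3,0) (4,1) (2,1) (4,2) (4,0) (2,2) (2,0)
  BR@(4,3): attacks (4,4) (4,2) (4,1) (3,3) (2,3) [ray(0,1) blocked at (4,4); ray(0,-1) blocked at (4,1); ray(-1,0) blocked at (2,3)]
  BK@(4,4): attacks (4,3) (3,4) (3,3)
Union (19 distinct): (0,0) (0,1) (0,2) (1,0) (1,1) (1,2) (2,0) (2,1) (2,2) (2,3) (3,0) (3,2) (3,3) (3,4) (4,0) (4,1) (4,2) (4,3) (4,4)

Answer: 19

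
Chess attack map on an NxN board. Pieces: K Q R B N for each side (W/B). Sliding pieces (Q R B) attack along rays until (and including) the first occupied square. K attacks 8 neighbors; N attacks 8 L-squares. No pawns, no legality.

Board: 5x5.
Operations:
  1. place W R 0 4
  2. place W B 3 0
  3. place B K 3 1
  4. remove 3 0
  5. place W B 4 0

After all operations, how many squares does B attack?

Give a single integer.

Answer: 8

Derivation:
Op 1: place WR@(0,4)
Op 2: place WB@(3,0)
Op 3: place BK@(3,1)
Op 4: remove (3,0)
Op 5: place WB@(4,0)
Per-piece attacks for B:
  BK@(3,1): attacks (3,2) (3,0) (4,1) (2,1) (4,2) (4,0) (2,2) (2,0)
Union (8 distinct): (2,0) (2,1) (2,2) (3,0) (3,2) (4,0) (4,1) (4,2)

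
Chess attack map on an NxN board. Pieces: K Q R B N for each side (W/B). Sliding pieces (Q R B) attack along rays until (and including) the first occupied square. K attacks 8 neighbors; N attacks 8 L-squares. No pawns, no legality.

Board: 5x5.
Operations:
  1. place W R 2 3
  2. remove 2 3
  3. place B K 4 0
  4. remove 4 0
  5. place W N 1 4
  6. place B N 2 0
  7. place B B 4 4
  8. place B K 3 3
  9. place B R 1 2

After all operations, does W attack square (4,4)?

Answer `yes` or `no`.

Op 1: place WR@(2,3)
Op 2: remove (2,3)
Op 3: place BK@(4,0)
Op 4: remove (4,0)
Op 5: place WN@(1,4)
Op 6: place BN@(2,0)
Op 7: place BB@(4,4)
Op 8: place BK@(3,3)
Op 9: place BR@(1,2)
Per-piece attacks for W:
  WN@(1,4): attacks (2,2) (3,3) (0,2)
W attacks (4,4): no

Answer: no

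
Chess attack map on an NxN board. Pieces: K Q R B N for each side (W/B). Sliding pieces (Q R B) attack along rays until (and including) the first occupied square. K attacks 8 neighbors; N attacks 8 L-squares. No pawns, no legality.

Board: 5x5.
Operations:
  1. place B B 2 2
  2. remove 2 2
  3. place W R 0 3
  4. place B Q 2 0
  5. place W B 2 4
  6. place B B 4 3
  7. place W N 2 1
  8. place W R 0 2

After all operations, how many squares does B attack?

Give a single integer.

Op 1: place BB@(2,2)
Op 2: remove (2,2)
Op 3: place WR@(0,3)
Op 4: place BQ@(2,0)
Op 5: place WB@(2,4)
Op 6: place BB@(4,3)
Op 7: place WN@(2,1)
Op 8: place WR@(0,2)
Per-piece attacks for B:
  BQ@(2,0): attacks (2,1) (3,0) (4,0) (1,0) (0,0) (3,1) (4,2) (1,1) (0,2) [ray(0,1) blocked at (2,1); ray(-1,1) blocked at (0,2)]
  BB@(4,3): attacks (3,4) (3,2) (2,1) [ray(-1,-1) blocked at (2,1)]
Union (11 distinct): (0,0) (0,2) (1,0) (1,1) (2,1) (3,0) (3,1) (3,2) (3,4) (4,0) (4,2)

Answer: 11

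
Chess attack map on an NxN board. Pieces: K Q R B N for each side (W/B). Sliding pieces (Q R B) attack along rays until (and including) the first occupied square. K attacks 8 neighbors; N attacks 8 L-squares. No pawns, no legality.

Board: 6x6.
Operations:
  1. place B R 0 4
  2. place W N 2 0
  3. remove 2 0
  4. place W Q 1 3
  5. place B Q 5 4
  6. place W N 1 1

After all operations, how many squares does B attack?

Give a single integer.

Answer: 21

Derivation:
Op 1: place BR@(0,4)
Op 2: place WN@(2,0)
Op 3: remove (2,0)
Op 4: place WQ@(1,3)
Op 5: place BQ@(5,4)
Op 6: place WN@(1,1)
Per-piece attacks for B:
  BR@(0,4): attacks (0,5) (0,3) (0,2) (0,1) (0,0) (1,4) (2,4) (3,4) (4,4) (5,4) [ray(1,0) blocked at (5,4)]
  BQ@(5,4): attacks (5,5) (5,3) (5,2) (5,1) (5,0) (4,4) (3,4) (2,4) (1,4) (0,4) (4,5) (4,3) (3,2) (2,1) (1,0) [ray(-1,0) blocked at (0,4)]
Union (21 distinct): (0,0) (0,1) (0,2) (0,3) (0,4) (0,5) (1,0) (1,4) (2,1) (2,4) (3,2) (3,4) (4,3) (4,4) (4,5) (5,0) (5,1) (5,2) (5,3) (5,4) (5,5)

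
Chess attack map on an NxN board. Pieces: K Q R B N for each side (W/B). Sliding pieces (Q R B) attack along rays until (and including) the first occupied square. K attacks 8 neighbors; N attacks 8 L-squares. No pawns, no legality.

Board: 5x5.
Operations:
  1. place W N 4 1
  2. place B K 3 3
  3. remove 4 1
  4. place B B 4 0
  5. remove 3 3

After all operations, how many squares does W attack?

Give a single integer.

Answer: 0

Derivation:
Op 1: place WN@(4,1)
Op 2: place BK@(3,3)
Op 3: remove (4,1)
Op 4: place BB@(4,0)
Op 5: remove (3,3)
Per-piece attacks for W:
Union (0 distinct): (none)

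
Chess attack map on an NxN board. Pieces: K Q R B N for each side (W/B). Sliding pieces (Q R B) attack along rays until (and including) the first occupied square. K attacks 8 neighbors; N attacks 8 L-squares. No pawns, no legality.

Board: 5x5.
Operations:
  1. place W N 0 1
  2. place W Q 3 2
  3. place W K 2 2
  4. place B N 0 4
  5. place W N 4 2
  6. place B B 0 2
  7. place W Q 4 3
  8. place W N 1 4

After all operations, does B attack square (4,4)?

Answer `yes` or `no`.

Op 1: place WN@(0,1)
Op 2: place WQ@(3,2)
Op 3: place WK@(2,2)
Op 4: place BN@(0,4)
Op 5: place WN@(4,2)
Op 6: place BB@(0,2)
Op 7: place WQ@(4,3)
Op 8: place WN@(1,4)
Per-piece attacks for B:
  BB@(0,2): attacks (1,3) (2,4) (1,1) (2,0)
  BN@(0,4): attacks (1,2) (2,3)
B attacks (4,4): no

Answer: no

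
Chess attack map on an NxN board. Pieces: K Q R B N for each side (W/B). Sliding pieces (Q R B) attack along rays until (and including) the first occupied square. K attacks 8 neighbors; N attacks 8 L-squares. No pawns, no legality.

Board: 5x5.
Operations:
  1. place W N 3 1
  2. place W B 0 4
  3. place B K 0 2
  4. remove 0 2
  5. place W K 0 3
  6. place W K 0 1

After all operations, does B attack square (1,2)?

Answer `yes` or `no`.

Answer: no

Derivation:
Op 1: place WN@(3,1)
Op 2: place WB@(0,4)
Op 3: place BK@(0,2)
Op 4: remove (0,2)
Op 5: place WK@(0,3)
Op 6: place WK@(0,1)
Per-piece attacks for B:
B attacks (1,2): no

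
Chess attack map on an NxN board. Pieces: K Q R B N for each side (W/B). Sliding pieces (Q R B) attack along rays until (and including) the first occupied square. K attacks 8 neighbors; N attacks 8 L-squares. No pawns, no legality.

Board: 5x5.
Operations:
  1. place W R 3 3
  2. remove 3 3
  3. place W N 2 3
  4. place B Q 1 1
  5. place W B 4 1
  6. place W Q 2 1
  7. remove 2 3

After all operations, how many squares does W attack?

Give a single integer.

Answer: 14

Derivation:
Op 1: place WR@(3,3)
Op 2: remove (3,3)
Op 3: place WN@(2,3)
Op 4: place BQ@(1,1)
Op 5: place WB@(4,1)
Op 6: place WQ@(2,1)
Op 7: remove (2,3)
Per-piece attacks for W:
  WQ@(2,1): attacks (2,2) (2,3) (2,4) (2,0) (3,1) (4,1) (1,1) (3,2) (4,3) (3,0) (1,2) (0,3) (1,0) [ray(1,0) blocked at (4,1); ray(-1,0) blocked at (1,1)]
  WB@(4,1): attacks (3,2) (2,3) (1,4) (3,0)
Union (14 distinct): (0,3) (1,0) (1,1) (1,2) (1,4) (2,0) (2,2) (2,3) (2,4) (3,0) (3,1) (3,2) (4,1) (4,3)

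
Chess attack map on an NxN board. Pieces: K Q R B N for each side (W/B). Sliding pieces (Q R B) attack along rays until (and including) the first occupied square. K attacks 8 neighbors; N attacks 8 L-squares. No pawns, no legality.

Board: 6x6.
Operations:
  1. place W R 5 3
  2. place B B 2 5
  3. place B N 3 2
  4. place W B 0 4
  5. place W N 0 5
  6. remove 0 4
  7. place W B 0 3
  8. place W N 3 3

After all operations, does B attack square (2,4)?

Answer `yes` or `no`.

Answer: yes

Derivation:
Op 1: place WR@(5,3)
Op 2: place BB@(2,5)
Op 3: place BN@(3,2)
Op 4: place WB@(0,4)
Op 5: place WN@(0,5)
Op 6: remove (0,4)
Op 7: place WB@(0,3)
Op 8: place WN@(3,3)
Per-piece attacks for B:
  BB@(2,5): attacks (3,4) (4,3) (5,2) (1,4) (0,3) [ray(-1,-1) blocked at (0,3)]
  BN@(3,2): attacks (4,4) (5,3) (2,4) (1,3) (4,0) (5,1) (2,0) (1,1)
B attacks (2,4): yes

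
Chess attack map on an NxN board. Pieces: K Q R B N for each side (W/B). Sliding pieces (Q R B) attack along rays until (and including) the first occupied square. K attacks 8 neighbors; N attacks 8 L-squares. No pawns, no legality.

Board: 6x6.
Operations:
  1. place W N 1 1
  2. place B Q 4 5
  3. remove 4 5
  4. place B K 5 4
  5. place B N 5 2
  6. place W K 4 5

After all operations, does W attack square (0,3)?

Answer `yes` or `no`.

Answer: yes

Derivation:
Op 1: place WN@(1,1)
Op 2: place BQ@(4,5)
Op 3: remove (4,5)
Op 4: place BK@(5,4)
Op 5: place BN@(5,2)
Op 6: place WK@(4,5)
Per-piece attacks for W:
  WN@(1,1): attacks (2,3) (3,2) (0,3) (3,0)
  WK@(4,5): attacks (4,4) (5,5) (3,5) (5,4) (3,4)
W attacks (0,3): yes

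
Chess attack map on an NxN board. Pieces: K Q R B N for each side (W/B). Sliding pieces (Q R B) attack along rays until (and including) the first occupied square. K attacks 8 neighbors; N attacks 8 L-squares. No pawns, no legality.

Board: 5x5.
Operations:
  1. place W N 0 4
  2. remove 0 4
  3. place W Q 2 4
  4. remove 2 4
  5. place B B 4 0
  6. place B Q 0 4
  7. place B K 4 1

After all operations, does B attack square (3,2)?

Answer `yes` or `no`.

Answer: yes

Derivation:
Op 1: place WN@(0,4)
Op 2: remove (0,4)
Op 3: place WQ@(2,4)
Op 4: remove (2,4)
Op 5: place BB@(4,0)
Op 6: place BQ@(0,4)
Op 7: place BK@(4,1)
Per-piece attacks for B:
  BQ@(0,4): attacks (0,3) (0,2) (0,1) (0,0) (1,4) (2,4) (3,4) (4,4) (1,3) (2,2) (3,1) (4,0) [ray(1,-1) blocked at (4,0)]
  BB@(4,0): attacks (3,1) (2,2) (1,3) (0,4) [ray(-1,1) blocked at (0,4)]
  BK@(4,1): attacks (4,2) (4,0) (3,1) (3,2) (3,0)
B attacks (3,2): yes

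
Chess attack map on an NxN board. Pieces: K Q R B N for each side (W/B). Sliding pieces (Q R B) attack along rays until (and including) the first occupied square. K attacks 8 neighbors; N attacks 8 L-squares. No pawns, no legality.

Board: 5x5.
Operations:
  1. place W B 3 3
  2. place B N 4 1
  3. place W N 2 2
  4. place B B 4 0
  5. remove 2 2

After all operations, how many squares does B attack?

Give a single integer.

Answer: 6

Derivation:
Op 1: place WB@(3,3)
Op 2: place BN@(4,1)
Op 3: place WN@(2,2)
Op 4: place BB@(4,0)
Op 5: remove (2,2)
Per-piece attacks for B:
  BB@(4,0): attacks (3,1) (2,2) (1,3) (0,4)
  BN@(4,1): attacks (3,3) (2,2) (2,0)
Union (6 distinct): (0,4) (1,3) (2,0) (2,2) (3,1) (3,3)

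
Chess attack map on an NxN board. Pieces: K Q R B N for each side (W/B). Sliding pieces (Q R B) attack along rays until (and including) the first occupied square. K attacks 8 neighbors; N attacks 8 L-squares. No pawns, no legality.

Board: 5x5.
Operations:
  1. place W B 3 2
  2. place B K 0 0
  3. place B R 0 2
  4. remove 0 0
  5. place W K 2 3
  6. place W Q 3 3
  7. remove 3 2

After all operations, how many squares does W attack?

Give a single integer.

Op 1: place WB@(3,2)
Op 2: place BK@(0,0)
Op 3: place BR@(0,2)
Op 4: remove (0,0)
Op 5: place WK@(2,3)
Op 6: place WQ@(3,3)
Op 7: remove (3,2)
Per-piece attacks for W:
  WK@(2,3): attacks (2,4) (2,2) (3,3) (1,3) (3,4) (3,2) (1,4) (1,2)
  WQ@(3,3): attacks (3,4) (3,2) (3,1) (3,0) (4,3) (2,3) (4,4) (4,2) (2,4) (2,2) (1,1) (0,0) [ray(-1,0) blocked at (2,3)]
Union (16 distinct): (0,0) (1,1) (1,2) (1,3) (1,4) (2,2) (2,3) (2,4) (3,0) (3,1) (3,2) (3,3) (3,4) (4,2) (4,3) (4,4)

Answer: 16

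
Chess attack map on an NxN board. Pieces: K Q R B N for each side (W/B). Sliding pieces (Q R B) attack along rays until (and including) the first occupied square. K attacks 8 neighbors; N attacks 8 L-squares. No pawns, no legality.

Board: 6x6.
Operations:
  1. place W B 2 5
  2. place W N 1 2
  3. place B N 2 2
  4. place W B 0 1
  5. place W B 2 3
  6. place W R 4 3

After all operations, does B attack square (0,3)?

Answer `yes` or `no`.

Op 1: place WB@(2,5)
Op 2: place WN@(1,2)
Op 3: place BN@(2,2)
Op 4: place WB@(0,1)
Op 5: place WB@(2,3)
Op 6: place WR@(4,3)
Per-piece attacks for B:
  BN@(2,2): attacks (3,4) (4,3) (1,4) (0,3) (3,0) (4,1) (1,0) (0,1)
B attacks (0,3): yes

Answer: yes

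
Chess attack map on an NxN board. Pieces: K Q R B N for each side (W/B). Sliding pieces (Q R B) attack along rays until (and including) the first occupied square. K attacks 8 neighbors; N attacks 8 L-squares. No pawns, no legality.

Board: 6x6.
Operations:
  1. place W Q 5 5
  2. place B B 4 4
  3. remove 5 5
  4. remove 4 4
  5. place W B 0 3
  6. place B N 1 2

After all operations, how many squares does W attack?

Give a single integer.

Answer: 3

Derivation:
Op 1: place WQ@(5,5)
Op 2: place BB@(4,4)
Op 3: remove (5,5)
Op 4: remove (4,4)
Op 5: place WB@(0,3)
Op 6: place BN@(1,2)
Per-piece attacks for W:
  WB@(0,3): attacks (1,4) (2,5) (1,2) [ray(1,-1) blocked at (1,2)]
Union (3 distinct): (1,2) (1,4) (2,5)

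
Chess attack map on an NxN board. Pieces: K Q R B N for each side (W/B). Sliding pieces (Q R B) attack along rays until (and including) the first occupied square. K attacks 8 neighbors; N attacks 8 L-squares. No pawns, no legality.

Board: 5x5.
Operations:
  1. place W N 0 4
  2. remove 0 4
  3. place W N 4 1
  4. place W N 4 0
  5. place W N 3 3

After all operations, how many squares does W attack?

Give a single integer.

Op 1: place WN@(0,4)
Op 2: remove (0,4)
Op 3: place WN@(4,1)
Op 4: place WN@(4,0)
Op 5: place WN@(3,3)
Per-piece attacks for W:
  WN@(3,3): attacks (1,4) (4,1) (2,1) (1,2)
  WN@(4,0): attacks (3,2) (2,1)
  WN@(4,1): attacks (3,3) (2,2) (2,0)
Union (8 distinct): (1,2) (1,4) (2,0) (2,1) (2,2) (3,2) (3,3) (4,1)

Answer: 8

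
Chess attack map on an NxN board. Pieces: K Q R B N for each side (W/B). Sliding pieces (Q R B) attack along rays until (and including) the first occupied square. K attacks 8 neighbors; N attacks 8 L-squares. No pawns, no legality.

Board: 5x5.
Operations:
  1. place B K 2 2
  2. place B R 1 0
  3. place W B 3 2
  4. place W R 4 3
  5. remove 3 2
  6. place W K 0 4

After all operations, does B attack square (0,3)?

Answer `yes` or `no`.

Op 1: place BK@(2,2)
Op 2: place BR@(1,0)
Op 3: place WB@(3,2)
Op 4: place WR@(4,3)
Op 5: remove (3,2)
Op 6: place WK@(0,4)
Per-piece attacks for B:
  BR@(1,0): attacks (1,1) (1,2) (1,3) (1,4) (2,0) (3,0) (4,0) (0,0)
  BK@(2,2): attacks (2,3) (2,1) (3,2) (1,2) (3,3) (3,1) (1,3) (1,1)
B attacks (0,3): no

Answer: no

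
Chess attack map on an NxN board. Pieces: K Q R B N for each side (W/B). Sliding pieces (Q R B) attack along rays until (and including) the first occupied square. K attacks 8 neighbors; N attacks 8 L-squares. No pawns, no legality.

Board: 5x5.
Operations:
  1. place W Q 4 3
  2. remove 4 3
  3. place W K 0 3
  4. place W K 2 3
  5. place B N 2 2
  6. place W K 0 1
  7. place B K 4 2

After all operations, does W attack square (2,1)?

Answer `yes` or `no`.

Op 1: place WQ@(4,3)
Op 2: remove (4,3)
Op 3: place WK@(0,3)
Op 4: place WK@(2,3)
Op 5: place BN@(2,2)
Op 6: place WK@(0,1)
Op 7: place BK@(4,2)
Per-piece attacks for W:
  WK@(0,1): attacks (0,2) (0,0) (1,1) (1,2) (1,0)
  WK@(0,3): attacks (0,4) (0,2) (1,3) (1,4) (1,2)
  WK@(2,3): attacks (2,4) (2,2) (3,3) (1,3) (3,4) (3,2) (1,4) (1,2)
W attacks (2,1): no

Answer: no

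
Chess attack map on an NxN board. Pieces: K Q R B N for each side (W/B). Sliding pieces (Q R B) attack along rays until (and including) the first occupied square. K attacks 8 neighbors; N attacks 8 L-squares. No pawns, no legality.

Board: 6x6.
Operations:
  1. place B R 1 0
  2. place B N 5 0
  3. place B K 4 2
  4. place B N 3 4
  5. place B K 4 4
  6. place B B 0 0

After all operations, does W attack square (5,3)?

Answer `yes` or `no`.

Op 1: place BR@(1,0)
Op 2: place BN@(5,0)
Op 3: place BK@(4,2)
Op 4: place BN@(3,4)
Op 5: place BK@(4,4)
Op 6: place BB@(0,0)
Per-piece attacks for W:
W attacks (5,3): no

Answer: no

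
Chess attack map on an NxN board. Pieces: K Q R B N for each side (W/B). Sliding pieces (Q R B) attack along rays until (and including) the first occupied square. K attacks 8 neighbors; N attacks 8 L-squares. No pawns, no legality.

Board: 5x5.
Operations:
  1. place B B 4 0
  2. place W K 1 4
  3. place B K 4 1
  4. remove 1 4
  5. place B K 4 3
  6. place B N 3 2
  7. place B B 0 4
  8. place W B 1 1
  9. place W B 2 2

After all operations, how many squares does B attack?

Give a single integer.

Op 1: place BB@(4,0)
Op 2: place WK@(1,4)
Op 3: place BK@(4,1)
Op 4: remove (1,4)
Op 5: place BK@(4,3)
Op 6: place BN@(3,2)
Op 7: place BB@(0,4)
Op 8: place WB@(1,1)
Op 9: place WB@(2,2)
Per-piece attacks for B:
  BB@(0,4): attacks (1,3) (2,2) [ray(1,-1) blocked at (2,2)]
  BN@(3,2): attacks (4,4) (2,4) (1,3) (4,0) (2,0) (1,1)
  BB@(4,0): attacks (3,1) (2,2) [ray(-1,1) blocked at (2,2)]
  BK@(4,1): attacks (4,2) (4,0) (3,1) (3,2) (3,0)
  BK@(4,3): attacks (4,4) (4,2) (3,3) (3,4) (3,2)
Union (13 distinct): (1,1) (1,3) (2,0) (2,2) (2,4) (3,0) (3,1) (3,2) (3,3) (3,4) (4,0) (4,2) (4,4)

Answer: 13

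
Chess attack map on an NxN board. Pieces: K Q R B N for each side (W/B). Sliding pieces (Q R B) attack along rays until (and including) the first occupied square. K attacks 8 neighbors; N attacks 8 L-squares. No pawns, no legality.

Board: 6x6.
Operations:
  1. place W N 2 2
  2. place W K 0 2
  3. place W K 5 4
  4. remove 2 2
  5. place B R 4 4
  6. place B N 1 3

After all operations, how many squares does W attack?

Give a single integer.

Op 1: place WN@(2,2)
Op 2: place WK@(0,2)
Op 3: place WK@(5,4)
Op 4: remove (2,2)
Op 5: place BR@(4,4)
Op 6: place BN@(1,3)
Per-piece attacks for W:
  WK@(0,2): attacks (0,3) (0,1) (1,2) (1,3) (1,1)
  WK@(5,4): attacks (5,5) (5,3) (4,4) (4,5) (4,3)
Union (10 distinct): (0,1) (0,3) (1,1) (1,2) (1,3) (4,3) (4,4) (4,5) (5,3) (5,5)

Answer: 10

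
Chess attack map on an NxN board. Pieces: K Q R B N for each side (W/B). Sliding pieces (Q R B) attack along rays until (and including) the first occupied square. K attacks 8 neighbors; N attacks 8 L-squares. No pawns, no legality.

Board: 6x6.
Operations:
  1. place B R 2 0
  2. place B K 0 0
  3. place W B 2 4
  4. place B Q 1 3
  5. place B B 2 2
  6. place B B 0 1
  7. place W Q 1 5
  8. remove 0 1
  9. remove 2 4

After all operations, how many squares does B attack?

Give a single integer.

Answer: 25

Derivation:
Op 1: place BR@(2,0)
Op 2: place BK@(0,0)
Op 3: place WB@(2,4)
Op 4: place BQ@(1,3)
Op 5: place BB@(2,2)
Op 6: place BB@(0,1)
Op 7: place WQ@(1,5)
Op 8: remove (0,1)
Op 9: remove (2,4)
Per-piece attacks for B:
  BK@(0,0): attacks (0,1) (1,0) (1,1)
  BQ@(1,3): attacks (1,4) (1,5) (1,2) (1,1) (1,0) (2,3) (3,3) (4,3) (5,3) (0,3) (2,4) (3,5) (2,2) (0,4) (0,2) [ray(0,1) blocked at (1,5); ray(1,-1) blocked at (2,2)]
  BR@(2,0): attacks (2,1) (2,2) (3,0) (4,0) (5,0) (1,0) (0,0) [ray(0,1) blocked at (2,2); ray(-1,0) blocked at (0,0)]
  BB@(2,2): attacks (3,3) (4,4) (5,5) (3,1) (4,0) (1,3) (1,1) (0,0) [ray(-1,1) blocked at (1,3); ray(-1,-1) blocked at (0,0)]
Union (25 distinct): (0,0) (0,1) (0,2) (0,3) (0,4) (1,0) (1,1) (1,2) (1,3) (1,4) (1,5) (2,1) (2,2) (2,3) (2,4) (3,0) (3,1) (3,3) (3,5) (4,0) (4,3) (4,4) (5,0) (5,3) (5,5)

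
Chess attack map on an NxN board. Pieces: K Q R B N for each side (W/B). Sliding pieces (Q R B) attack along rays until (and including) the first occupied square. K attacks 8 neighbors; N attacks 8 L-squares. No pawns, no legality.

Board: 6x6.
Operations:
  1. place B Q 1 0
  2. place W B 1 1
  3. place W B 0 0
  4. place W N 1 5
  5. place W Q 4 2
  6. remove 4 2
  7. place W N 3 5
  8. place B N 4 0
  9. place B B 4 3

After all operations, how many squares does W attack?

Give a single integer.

Answer: 14

Derivation:
Op 1: place BQ@(1,0)
Op 2: place WB@(1,1)
Op 3: place WB@(0,0)
Op 4: place WN@(1,5)
Op 5: place WQ@(4,2)
Op 6: remove (4,2)
Op 7: place WN@(3,5)
Op 8: place BN@(4,0)
Op 9: place BB@(4,3)
Per-piece attacks for W:
  WB@(0,0): attacks (1,1) [ray(1,1) blocked at (1,1)]
  WB@(1,1): attacks (2,2) (3,3) (4,4) (5,5) (2,0) (0,2) (0,0) [ray(-1,-1) blocked at (0,0)]
  WN@(1,5): attacks (2,3) (3,4) (0,3)
  WN@(3,5): attacks (4,3) (5,4) (2,3) (1,4)
Union (14 distinct): (0,0) (0,2) (0,3) (1,1) (1,4) (2,0) (2,2) (2,3) (3,3) (3,4) (4,3) (4,4) (5,4) (5,5)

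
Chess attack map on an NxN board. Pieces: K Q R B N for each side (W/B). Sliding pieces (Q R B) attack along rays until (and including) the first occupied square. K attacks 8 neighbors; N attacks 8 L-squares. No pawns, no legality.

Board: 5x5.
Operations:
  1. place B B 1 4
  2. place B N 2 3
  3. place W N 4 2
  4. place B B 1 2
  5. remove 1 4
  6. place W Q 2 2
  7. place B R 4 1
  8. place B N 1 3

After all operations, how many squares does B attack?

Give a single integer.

Answer: 14

Derivation:
Op 1: place BB@(1,4)
Op 2: place BN@(2,3)
Op 3: place WN@(4,2)
Op 4: place BB@(1,2)
Op 5: remove (1,4)
Op 6: place WQ@(2,2)
Op 7: place BR@(4,1)
Op 8: place BN@(1,3)
Per-piece attacks for B:
  BB@(1,2): attacks (2,3) (2,1) (3,0) (0,3) (0,1) [ray(1,1) blocked at (2,3)]
  BN@(1,3): attacks (3,4) (2,1) (3,2) (0,1)
  BN@(2,3): attacks (4,4) (0,4) (3,1) (4,2) (1,1) (0,2)
  BR@(4,1): attacks (4,2) (4,0) (3,1) (2,1) (1,1) (0,1) [ray(0,1) blocked at (4,2)]
Union (14 distinct): (0,1) (0,2) (0,3) (0,4) (1,1) (2,1) (2,3) (3,0) (3,1) (3,2) (3,4) (4,0) (4,2) (4,4)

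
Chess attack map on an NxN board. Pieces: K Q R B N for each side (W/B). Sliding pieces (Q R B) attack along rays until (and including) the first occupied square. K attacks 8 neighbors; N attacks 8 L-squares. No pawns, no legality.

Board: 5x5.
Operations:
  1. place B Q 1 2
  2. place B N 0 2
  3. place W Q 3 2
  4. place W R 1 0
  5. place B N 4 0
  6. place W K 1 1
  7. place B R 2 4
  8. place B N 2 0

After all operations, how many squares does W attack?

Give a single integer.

Op 1: place BQ@(1,2)
Op 2: place BN@(0,2)
Op 3: place WQ@(3,2)
Op 4: place WR@(1,0)
Op 5: place BN@(4,0)
Op 6: place WK@(1,1)
Op 7: place BR@(2,4)
Op 8: place BN@(2,0)
Per-piece attacks for W:
  WR@(1,0): attacks (1,1) (2,0) (0,0) [ray(0,1) blocked at (1,1); ray(1,0) blocked at (2,0)]
  WK@(1,1): attacks (1,2) (1,0) (2,1) (0,1) (2,2) (2,0) (0,2) (0,0)
  WQ@(3,2): attacks (3,3) (3,4) (3,1) (3,0) (4,2) (2,2) (1,2) (4,3) (4,1) (2,3) (1,4) (2,1) (1,0) [ray(-1,0) blocked at (1,2); ray(-1,-1) blocked at (1,0)]
Union (18 distinct): (0,0) (0,1) (0,2) (1,0) (1,1) (1,2) (1,4) (2,0) (2,1) (2,2) (2,3) (3,0) (3,1) (3,3) (3,4) (4,1) (4,2) (4,3)

Answer: 18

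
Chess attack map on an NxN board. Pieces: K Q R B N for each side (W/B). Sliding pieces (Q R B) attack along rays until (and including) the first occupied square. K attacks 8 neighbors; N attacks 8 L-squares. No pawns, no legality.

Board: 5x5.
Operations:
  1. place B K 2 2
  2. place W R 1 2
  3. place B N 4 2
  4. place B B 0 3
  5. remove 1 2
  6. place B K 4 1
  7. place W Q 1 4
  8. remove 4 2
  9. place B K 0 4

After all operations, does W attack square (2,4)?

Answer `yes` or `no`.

Op 1: place BK@(2,2)
Op 2: place WR@(1,2)
Op 3: place BN@(4,2)
Op 4: place BB@(0,3)
Op 5: remove (1,2)
Op 6: place BK@(4,1)
Op 7: place WQ@(1,4)
Op 8: remove (4,2)
Op 9: place BK@(0,4)
Per-piece attacks for W:
  WQ@(1,4): attacks (1,3) (1,2) (1,1) (1,0) (2,4) (3,4) (4,4) (0,4) (2,3) (3,2) (4,1) (0,3) [ray(-1,0) blocked at (0,4); ray(1,-1) blocked at (4,1); ray(-1,-1) blocked at (0,3)]
W attacks (2,4): yes

Answer: yes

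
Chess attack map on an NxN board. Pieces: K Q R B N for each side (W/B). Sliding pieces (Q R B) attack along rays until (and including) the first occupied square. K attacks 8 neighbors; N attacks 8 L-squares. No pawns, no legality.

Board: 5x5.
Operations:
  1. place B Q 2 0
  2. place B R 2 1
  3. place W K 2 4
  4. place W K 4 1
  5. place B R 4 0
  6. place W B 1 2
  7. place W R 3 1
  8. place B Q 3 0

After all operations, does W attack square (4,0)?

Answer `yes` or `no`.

Op 1: place BQ@(2,0)
Op 2: place BR@(2,1)
Op 3: place WK@(2,4)
Op 4: place WK@(4,1)
Op 5: place BR@(4,0)
Op 6: place WB@(1,2)
Op 7: place WR@(3,1)
Op 8: place BQ@(3,0)
Per-piece attacks for W:
  WB@(1,2): attacks (2,3) (3,4) (2,1) (0,3) (0,1) [ray(1,-1) blocked at (2,1)]
  WK@(2,4): attacks (2,3) (3,4) (1,4) (3,3) (1,3)
  WR@(3,1): attacks (3,2) (3,3) (3,4) (3,0) (4,1) (2,1) [ray(0,-1) blocked at (3,0); ray(1,0) blocked at (4,1); ray(-1,0) blocked at (2,1)]
  WK@(4,1): attacks (4,2) (4,0) (3,1) (3,2) (3,0)
W attacks (4,0): yes

Answer: yes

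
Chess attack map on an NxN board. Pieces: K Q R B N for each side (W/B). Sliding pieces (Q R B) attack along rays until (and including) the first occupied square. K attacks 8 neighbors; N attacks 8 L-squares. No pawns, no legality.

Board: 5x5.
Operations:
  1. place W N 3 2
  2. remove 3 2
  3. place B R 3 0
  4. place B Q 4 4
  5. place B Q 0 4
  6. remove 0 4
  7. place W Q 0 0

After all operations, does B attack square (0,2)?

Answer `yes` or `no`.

Answer: no

Derivation:
Op 1: place WN@(3,2)
Op 2: remove (3,2)
Op 3: place BR@(3,0)
Op 4: place BQ@(4,4)
Op 5: place BQ@(0,4)
Op 6: remove (0,4)
Op 7: place WQ@(0,0)
Per-piece attacks for B:
  BR@(3,0): attacks (3,1) (3,2) (3,3) (3,4) (4,0) (2,0) (1,0) (0,0) [ray(-1,0) blocked at (0,0)]
  BQ@(4,4): attacks (4,3) (4,2) (4,1) (4,0) (3,4) (2,4) (1,4) (0,4) (3,3) (2,2) (1,1) (0,0) [ray(-1,-1) blocked at (0,0)]
B attacks (0,2): no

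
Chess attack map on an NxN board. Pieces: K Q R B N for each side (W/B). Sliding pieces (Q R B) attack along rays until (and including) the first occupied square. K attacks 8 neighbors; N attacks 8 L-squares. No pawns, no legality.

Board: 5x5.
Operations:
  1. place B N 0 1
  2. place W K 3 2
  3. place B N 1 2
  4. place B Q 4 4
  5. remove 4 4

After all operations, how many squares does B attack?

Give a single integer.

Op 1: place BN@(0,1)
Op 2: place WK@(3,2)
Op 3: place BN@(1,2)
Op 4: place BQ@(4,4)
Op 5: remove (4,4)
Per-piece attacks for B:
  BN@(0,1): attacks (1,3) (2,2) (2,0)
  BN@(1,2): attacks (2,4) (3,3) (0,4) (2,0) (3,1) (0,0)
Union (8 distinct): (0,0) (0,4) (1,3) (2,0) (2,2) (2,4) (3,1) (3,3)

Answer: 8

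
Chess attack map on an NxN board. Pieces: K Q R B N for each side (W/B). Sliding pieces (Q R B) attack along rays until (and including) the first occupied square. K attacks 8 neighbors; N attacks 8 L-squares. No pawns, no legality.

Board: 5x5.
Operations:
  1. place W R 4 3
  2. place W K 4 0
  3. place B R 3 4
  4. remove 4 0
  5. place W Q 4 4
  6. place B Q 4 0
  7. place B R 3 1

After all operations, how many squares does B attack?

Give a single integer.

Op 1: place WR@(4,3)
Op 2: place WK@(4,0)
Op 3: place BR@(3,4)
Op 4: remove (4,0)
Op 5: place WQ@(4,4)
Op 6: place BQ@(4,0)
Op 7: place BR@(3,1)
Per-piece attacks for B:
  BR@(3,1): attacks (3,2) (3,3) (3,4) (3,0) (4,1) (2,1) (1,1) (0,1) [ray(0,1) blocked at (3,4)]
  BR@(3,4): attacks (3,3) (3,2) (3,1) (4,4) (2,4) (1,4) (0,4) [ray(0,-1) blocked at (3,1); ray(1,0) blocked at (4,4)]
  BQ@(4,0): attacks (4,1) (4,2) (4,3) (3,0) (2,0) (1,0) (0,0) (3,1) [ray(0,1) blocked at (4,3); ray(-1,1) blocked at (3,1)]
Union (18 distinct): (0,0) (0,1) (0,4) (1,0) (1,1) (1,4) (2,0) (2,1) (2,4) (3,0) (3,1) (3,2) (3,3) (3,4) (4,1) (4,2) (4,3) (4,4)

Answer: 18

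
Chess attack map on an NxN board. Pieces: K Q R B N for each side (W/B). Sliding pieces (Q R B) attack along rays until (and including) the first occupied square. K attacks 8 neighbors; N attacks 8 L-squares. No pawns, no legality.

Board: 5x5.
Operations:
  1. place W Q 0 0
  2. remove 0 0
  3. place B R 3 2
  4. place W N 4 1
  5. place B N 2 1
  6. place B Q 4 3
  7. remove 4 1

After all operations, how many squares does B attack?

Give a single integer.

Op 1: place WQ@(0,0)
Op 2: remove (0,0)
Op 3: place BR@(3,2)
Op 4: place WN@(4,1)
Op 5: place BN@(2,1)
Op 6: place BQ@(4,3)
Op 7: remove (4,1)
Per-piece attacks for B:
  BN@(2,1): attacks (3,3) (4,2) (1,3) (0,2) (4,0) (0,0)
  BR@(3,2): attacks (3,3) (3,4) (3,1) (3,0) (4,2) (2,2) (1,2) (0,2)
  BQ@(4,3): attacks (4,4) (4,2) (4,1) (4,0) (3,3) (2,3) (1,3) (0,3) (3,4) (3,2) [ray(-1,-1) blocked at (3,2)]
Union (16 distinct): (0,0) (0,2) (0,3) (1,2) (1,3) (2,2) (2,3) (3,0) (3,1) (3,2) (3,3) (3,4) (4,0) (4,1) (4,2) (4,4)

Answer: 16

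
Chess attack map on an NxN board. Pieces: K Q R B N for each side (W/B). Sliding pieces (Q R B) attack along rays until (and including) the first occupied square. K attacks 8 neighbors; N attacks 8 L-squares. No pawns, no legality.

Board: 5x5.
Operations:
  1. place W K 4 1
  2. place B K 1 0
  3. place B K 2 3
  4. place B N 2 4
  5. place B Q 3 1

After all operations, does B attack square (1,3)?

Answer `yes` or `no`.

Op 1: place WK@(4,1)
Op 2: place BK@(1,0)
Op 3: place BK@(2,3)
Op 4: place BN@(2,4)
Op 5: place BQ@(3,1)
Per-piece attacks for B:
  BK@(1,0): attacks (1,1) (2,0) (0,0) (2,1) (0,1)
  BK@(2,3): attacks (2,4) (2,2) (3,3) (1,3) (3,4) (3,2) (1,4) (1,2)
  BN@(2,4): attacks (3,2) (4,3) (1,2) (0,3)
  BQ@(3,1): attacks (3,2) (3,3) (3,4) (3,0) (4,1) (2,1) (1,1) (0,1) (4,2) (4,0) (2,2) (1,3) (0,4) (2,0) [ray(1,0) blocked at (4,1)]
B attacks (1,3): yes

Answer: yes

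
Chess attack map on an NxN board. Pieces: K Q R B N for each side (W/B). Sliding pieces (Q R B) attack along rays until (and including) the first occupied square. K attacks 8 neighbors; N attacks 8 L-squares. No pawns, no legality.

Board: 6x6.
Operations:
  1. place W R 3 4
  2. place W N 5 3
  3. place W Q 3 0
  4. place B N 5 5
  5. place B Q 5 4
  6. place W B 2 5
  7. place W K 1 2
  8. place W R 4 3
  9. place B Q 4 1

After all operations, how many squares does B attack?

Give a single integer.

Answer: 20

Derivation:
Op 1: place WR@(3,4)
Op 2: place WN@(5,3)
Op 3: place WQ@(3,0)
Op 4: place BN@(5,5)
Op 5: place BQ@(5,4)
Op 6: place WB@(2,5)
Op 7: place WK@(1,2)
Op 8: place WR@(4,3)
Op 9: place BQ@(4,1)
Per-piece attacks for B:
  BQ@(4,1): attacks (4,2) (4,3) (4,0) (5,1) (3,1) (2,1) (1,1) (0,1) (5,2) (5,0) (3,2) (2,3) (1,4) (0,5) (3,0) [ray(0,1) blocked at (4,3); ray(-1,-1) blocked at (3,0)]
  BQ@(5,4): attacks (5,5) (5,3) (4,4) (3,4) (4,5) (4,3) [ray(0,1) blocked at (5,5); ray(0,-1) blocked at (5,3); ray(-1,0) blocked at (3,4); ray(-1,-1) blocked at (4,3)]
  BN@(5,5): attacks (4,3) (3,4)
Union (20 distinct): (0,1) (0,5) (1,1) (1,4) (2,1) (2,3) (3,0) (3,1) (3,2) (3,4) (4,0) (4,2) (4,3) (4,4) (4,5) (5,0) (5,1) (5,2) (5,3) (5,5)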